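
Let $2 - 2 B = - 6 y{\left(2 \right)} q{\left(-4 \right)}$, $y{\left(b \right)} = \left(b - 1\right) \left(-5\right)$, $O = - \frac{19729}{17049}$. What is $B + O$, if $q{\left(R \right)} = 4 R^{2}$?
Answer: $- \frac{16369720}{17049} \approx -960.16$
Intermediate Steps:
$O = - \frac{19729}{17049}$ ($O = \left(-19729\right) \frac{1}{17049} = - \frac{19729}{17049} \approx -1.1572$)
$y{\left(b \right)} = 5 - 5 b$ ($y{\left(b \right)} = \left(-1 + b\right) \left(-5\right) = 5 - 5 b$)
$B = -959$ ($B = 1 - \frac{- 6 \left(5 - 10\right) 4 \left(-4\right)^{2}}{2} = 1 - \frac{- 6 \left(5 - 10\right) 4 \cdot 16}{2} = 1 - \frac{\left(-6\right) \left(-5\right) 64}{2} = 1 - \frac{30 \cdot 64}{2} = 1 - 960 = -959$)
$B + O = -959 - \frac{19729}{17049} = - \frac{16369720}{17049}$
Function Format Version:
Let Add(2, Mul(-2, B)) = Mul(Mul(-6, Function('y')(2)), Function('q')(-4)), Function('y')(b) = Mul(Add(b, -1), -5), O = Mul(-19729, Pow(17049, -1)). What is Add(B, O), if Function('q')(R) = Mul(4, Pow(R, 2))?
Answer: Rational(-16369720, 17049) ≈ -960.16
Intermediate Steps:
O = Rational(-19729, 17049) (O = Mul(-19729, Rational(1, 17049)) = Rational(-19729, 17049) ≈ -1.1572)
Function('y')(b) = Add(5, Mul(-5, b)) (Function('y')(b) = Mul(Add(-1, b), -5) = Add(5, Mul(-5, b)))
B = -959 (B = Add(1, Mul(Rational(-1, 2), Mul(Mul(-6, Add(5, Mul(-5, 2))), Mul(4, Pow(-4, 2))))) = Add(1, Mul(Rational(-1, 2), Mul(Mul(-6, Add(5, -10)), Mul(4, 16)))) = Add(1, Mul(Rational(-1, 2), Mul(Mul(-6, -5), 64))) = Add(1, Mul(Rational(-1, 2), Mul(30, 64))) = Add(1, Mul(Rational(-1, 2), 1920)) = Add(1, -960) = -959)
Add(B, O) = Add(-959, Rational(-19729, 17049)) = Rational(-16369720, 17049)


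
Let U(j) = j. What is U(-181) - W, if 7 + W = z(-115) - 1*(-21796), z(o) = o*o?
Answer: -35195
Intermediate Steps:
z(o) = o²
W = 35014 (W = -7 + ((-115)² - 1*(-21796)) = -7 + (13225 + 21796) = -7 + 35021 = 35014)
U(-181) - W = -181 - 1*35014 = -181 - 35014 = -35195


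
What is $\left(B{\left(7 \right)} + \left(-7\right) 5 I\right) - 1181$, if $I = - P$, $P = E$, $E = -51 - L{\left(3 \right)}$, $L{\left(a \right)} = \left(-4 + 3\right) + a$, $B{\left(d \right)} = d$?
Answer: $-3029$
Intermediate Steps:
$L{\left(a \right)} = -1 + a$
$E = -53$ ($E = -51 - \left(-1 + 3\right) = -51 - 2 = -53$)
$P = -53$
$I = 53$ ($I = \left(-1\right) \left(-53\right) = 53$)
$\left(B{\left(7 \right)} + \left(-7\right) 5 I\right) - 1181 = \left(7 + \left(-7\right) 5 \cdot 53\right) - 1181 = \left(7 - 1855\right) - 1181 = -1848 - 1181 = -3029$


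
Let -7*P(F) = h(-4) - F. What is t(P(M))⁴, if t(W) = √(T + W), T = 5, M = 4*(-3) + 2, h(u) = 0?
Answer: 625/49 ≈ 12.755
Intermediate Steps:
M = -10 (M = -12 + 2 = -10)
P(F) = F/7 (P(F) = -(0 - F)/7 = -(-1)*F/7 = F/7)
t(W) = √(5 + W)
t(P(M))⁴ = (√(5 + (⅐)*(-10)))⁴ = (√(5 - 10/7))⁴ = (√(25/7))⁴ = (5*√7/7)⁴ = 625/49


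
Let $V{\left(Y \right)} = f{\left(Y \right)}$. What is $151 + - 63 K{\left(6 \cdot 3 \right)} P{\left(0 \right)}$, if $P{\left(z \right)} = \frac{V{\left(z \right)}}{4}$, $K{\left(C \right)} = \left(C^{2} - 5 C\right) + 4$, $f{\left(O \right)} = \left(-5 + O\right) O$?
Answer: $151$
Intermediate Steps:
$f{\left(O \right)} = O \left(-5 + O\right)$
$V{\left(Y \right)} = Y \left(-5 + Y\right)$
$K{\left(C \right)} = 4 + C^{2} - 5 C$
$P{\left(z \right)} = \frac{z \left(-5 + z\right)}{4}$
$151 + - 63 K{\left(6 \cdot 3 \right)} P{\left(0 \right)} = 151 + - 63 \left(4 + \left(6 \cdot 3\right)^{2} - 5 \cdot 6 \cdot 3\right) \frac{1}{4} \cdot 0 \left(-5 + 0\right) = 151 + - 63 \left(4 + 18^{2} - 90\right) \frac{1}{4} \cdot 0 \left(-5\right) = 151 + - 63 \left(4 + 324 - 90\right) 0 = 151 + \left(-63\right) 238 \cdot 0 = 151 - 0 = 151 + 0 = 151$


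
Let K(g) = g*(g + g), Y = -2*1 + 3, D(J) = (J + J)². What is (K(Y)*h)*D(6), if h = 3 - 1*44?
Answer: -11808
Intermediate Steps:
D(J) = 4*J² (D(J) = (2*J)² = 4*J²)
Y = 1 (Y = -2 + 3 = 1)
K(g) = 2*g² (K(g) = g*(2*g) = 2*g²)
h = -41 (h = 3 - 44 = -41)
(K(Y)*h)*D(6) = ((2*1²)*(-41))*(4*6²) = ((2*1)*(-41))*(4*36) = (2*(-41))*144 = -82*144 = -11808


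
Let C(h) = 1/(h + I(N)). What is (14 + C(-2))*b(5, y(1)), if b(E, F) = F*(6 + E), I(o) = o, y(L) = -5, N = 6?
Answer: -3135/4 ≈ -783.75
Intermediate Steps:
C(h) = 1/(6 + h) (C(h) = 1/(h + 6) = 1/(6 + h))
(14 + C(-2))*b(5, y(1)) = (14 + 1/(6 - 2))*(-5*(6 + 5)) = (14 + 1/4)*(-5*11) = (14 + ¼)*(-55) = (57/4)*(-55) = -3135/4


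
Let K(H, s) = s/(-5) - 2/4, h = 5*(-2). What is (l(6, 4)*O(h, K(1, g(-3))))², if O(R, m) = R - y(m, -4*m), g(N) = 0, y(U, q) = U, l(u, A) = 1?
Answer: 361/4 ≈ 90.250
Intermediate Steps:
h = -10
K(H, s) = -½ - s/5 (K(H, s) = s*(-⅕) - 2*¼ = -s/5 - ½ = -½ - s/5)
O(R, m) = R - m
(l(6, 4)*O(h, K(1, g(-3))))² = (1*(-10 - (-½ - ⅕*0)))² = (1*(-10 - (-½ + 0)))² = (1*(-10 - 1*(-½)))² = (1*(-10 + ½))² = (1*(-19/2))² = (-19/2)² = 361/4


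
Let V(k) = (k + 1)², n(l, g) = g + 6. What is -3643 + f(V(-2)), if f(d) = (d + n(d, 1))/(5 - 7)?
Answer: -3647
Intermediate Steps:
n(l, g) = 6 + g
V(k) = (1 + k)²
f(d) = -7/2 - d/2 (f(d) = (d + (6 + 1))/(5 - 7) = (d + 7)/(-2) = (7 + d)*(-½) = -7/2 - d/2)
-3643 + f(V(-2)) = -3643 + (-7/2 - (1 - 2)²/2) = -3643 + (-7/2 - ½*(-1)²) = -3643 + (-7/2 - ½*1) = -3643 + (-7/2 - ½) = -3643 - 4 = -3647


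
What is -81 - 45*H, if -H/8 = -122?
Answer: -44001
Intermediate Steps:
H = 976 (H = -8*(-122) = 976)
-81 - 45*H = -81 - 45*976 = -81 - 43920 = -44001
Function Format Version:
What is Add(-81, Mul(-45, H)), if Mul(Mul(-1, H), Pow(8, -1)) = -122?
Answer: -44001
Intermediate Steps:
H = 976 (H = Mul(-8, -122) = 976)
Add(-81, Mul(-45, H)) = Add(-81, Mul(-45, 976)) = Add(-81, -43920) = -44001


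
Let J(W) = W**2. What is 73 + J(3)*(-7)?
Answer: 10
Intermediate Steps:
73 + J(3)*(-7) = 73 + 3**2*(-7) = 73 + 9*(-7) = 73 - 63 = 10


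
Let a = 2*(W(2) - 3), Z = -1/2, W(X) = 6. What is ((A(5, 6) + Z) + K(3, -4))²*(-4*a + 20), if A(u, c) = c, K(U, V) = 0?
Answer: -121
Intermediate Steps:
Z = -½ (Z = -1*½ = -½ ≈ -0.50000)
a = 6 (a = 2*(6 - 3) = 2*3 = 6)
((A(5, 6) + Z) + K(3, -4))²*(-4*a + 20) = ((6 - ½) + 0)²*(-4*6 + 20) = (11/2 + 0)²*(-24 + 20) = (11/2)²*(-4) = (121/4)*(-4) = -121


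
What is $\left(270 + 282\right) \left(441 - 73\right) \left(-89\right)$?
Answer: $-18079104$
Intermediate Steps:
$\left(270 + 282\right) \left(441 - 73\right) \left(-89\right) = 552 \left(441 + \left(-202 + 129\right)\right) \left(-89\right) = 552 \left(441 - 73\right) \left(-89\right) = 552 \cdot 368 \left(-89\right) = 203136 \left(-89\right) = -18079104$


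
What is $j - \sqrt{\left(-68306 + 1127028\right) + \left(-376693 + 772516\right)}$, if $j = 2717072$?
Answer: $2717072 - \sqrt{1454545} \approx 2.7159 \cdot 10^{6}$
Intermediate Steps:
$j - \sqrt{\left(-68306 + 1127028\right) + \left(-376693 + 772516\right)} = 2717072 - \sqrt{\left(-68306 + 1127028\right) + \left(-376693 + 772516\right)} = 2717072 - \sqrt{1058722 + 395823} = 2717072 - \sqrt{1454545}$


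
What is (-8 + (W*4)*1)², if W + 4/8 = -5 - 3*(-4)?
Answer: 324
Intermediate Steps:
W = 13/2 (W = -½ + (-5 - 3*(-4)) = -½ + (-5 + 12) = -½ + 7 = 13/2 ≈ 6.5000)
(-8 + (W*4)*1)² = (-8 + ((13/2)*4)*1)² = (-8 + 26*1)² = (-8 + 26)² = 18² = 324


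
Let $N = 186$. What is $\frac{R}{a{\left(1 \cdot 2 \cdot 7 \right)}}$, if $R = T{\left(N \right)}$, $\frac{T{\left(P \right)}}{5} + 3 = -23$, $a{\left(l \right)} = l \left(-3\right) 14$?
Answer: $\frac{65}{294} \approx 0.22109$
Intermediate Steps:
$a{\left(l \right)} = - 42 l$ ($a{\left(l \right)} = - 3 l 14 = - 42 l$)
$T{\left(P \right)} = -130$ ($T{\left(P \right)} = -15 + 5 \left(-23\right) = -15 - 115 = -130$)
$R = -130$
$\frac{R}{a{\left(1 \cdot 2 \cdot 7 \right)}} = - \frac{130}{\left(-42\right) 1 \cdot 2 \cdot 7} = - \frac{130}{\left(-42\right) 2 \cdot 7} = - \frac{130}{\left(-42\right) 14} = - \frac{130}{-588} = \left(-130\right) \left(- \frac{1}{588}\right) = \frac{65}{294}$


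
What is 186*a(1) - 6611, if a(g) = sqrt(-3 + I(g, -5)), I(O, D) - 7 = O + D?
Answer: -6611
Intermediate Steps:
I(O, D) = 7 + D + O (I(O, D) = 7 + (O + D) = 7 + (D + O) = 7 + D + O)
a(g) = sqrt(-1 + g) (a(g) = sqrt(-3 + (7 - 5 + g)) = sqrt(-3 + (2 + g)) = sqrt(-1 + g))
186*a(1) - 6611 = 186*sqrt(-1 + 1) - 6611 = 186*sqrt(0) - 6611 = 186*0 - 6611 = 0 - 6611 = -6611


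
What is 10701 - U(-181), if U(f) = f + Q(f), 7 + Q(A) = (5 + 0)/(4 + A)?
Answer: 1927358/177 ≈ 10889.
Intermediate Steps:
Q(A) = -7 + 5/(4 + A) (Q(A) = -7 + (5 + 0)/(4 + A) = -7 + 5/(4 + A))
U(f) = f + (-23 - 7*f)/(4 + f)
10701 - U(-181) = 10701 - (-23 + (-181)² - 3*(-181))/(4 - 181) = 10701 - (-23 + 32761 + 543)/(-177) = 10701 - (-1)*33281/177 = 10701 - 1*(-33281/177) = 10701 + 33281/177 = 1927358/177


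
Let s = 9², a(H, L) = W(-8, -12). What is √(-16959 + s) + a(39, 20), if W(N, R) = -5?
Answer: -5 + I*√16878 ≈ -5.0 + 129.92*I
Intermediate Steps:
a(H, L) = -5
s = 81
√(-16959 + s) + a(39, 20) = √(-16959 + 81) - 5 = √(-16878) - 5 = I*√16878 - 5 = -5 + I*√16878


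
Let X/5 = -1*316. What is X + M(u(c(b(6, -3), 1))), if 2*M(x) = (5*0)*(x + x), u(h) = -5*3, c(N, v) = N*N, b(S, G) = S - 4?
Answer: -1580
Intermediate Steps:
b(S, G) = -4 + S
c(N, v) = N²
X = -1580 (X = 5*(-1*316) = 5*(-316) = -1580)
u(h) = -15
M(x) = 0 (M(x) = ((5*0)*(x + x))/2 = (0*(2*x))/2 = (½)*0 = 0)
X + M(u(c(b(6, -3), 1))) = -1580 + 0 = -1580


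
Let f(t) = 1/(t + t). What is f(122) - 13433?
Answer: -3277651/244 ≈ -13433.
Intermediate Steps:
f(t) = 1/(2*t)
f(122) - 13433 = (½)/122 - 13433 = (½)*(1/122) - 13433 = 1/244 - 13433 = -3277651/244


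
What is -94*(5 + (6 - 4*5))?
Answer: 846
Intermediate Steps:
-94*(5 + (6 - 4*5)) = -94*(5 + (6 - 20)) = -94*(5 - 14) = -94*(-9) = 846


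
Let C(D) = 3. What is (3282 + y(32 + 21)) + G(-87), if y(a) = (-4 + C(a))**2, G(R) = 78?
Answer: 3361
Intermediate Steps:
y(a) = 1 (y(a) = (-4 + 3)**2 = (-1)**2 = 1)
(3282 + y(32 + 21)) + G(-87) = (3282 + 1) + 78 = 3283 + 78 = 3361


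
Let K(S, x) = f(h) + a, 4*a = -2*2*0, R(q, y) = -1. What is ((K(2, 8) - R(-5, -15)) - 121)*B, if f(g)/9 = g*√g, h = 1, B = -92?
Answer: 10212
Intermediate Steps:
f(g) = 9*g^(3/2) (f(g) = 9*(g*√g) = 9*g^(3/2))
a = 0 (a = (-2*2*0)/4 = (-4*0)/4 = (¼)*0 = 0)
K(S, x) = 9 (K(S, x) = 9*1^(3/2) + 0 = 9*1 + 0 = 9 + 0 = 9)
((K(2, 8) - R(-5, -15)) - 121)*B = ((9 - 1*(-1)) - 121)*(-92) = ((9 + 1) - 121)*(-92) = (10 - 121)*(-92) = -111*(-92) = 10212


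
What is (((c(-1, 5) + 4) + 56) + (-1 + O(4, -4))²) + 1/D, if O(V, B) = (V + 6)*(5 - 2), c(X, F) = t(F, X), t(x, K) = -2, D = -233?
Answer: 209466/233 ≈ 899.00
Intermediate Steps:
c(X, F) = -2
O(V, B) = 18 + 3*V (O(V, B) = (6 + V)*3 = 18 + 3*V)
(((c(-1, 5) + 4) + 56) + (-1 + O(4, -4))²) + 1/D = (((-2 + 4) + 56) + (-1 + (18 + 3*4))²) + 1/(-233) = ((2 + 56) + (-1 + (18 + 12))²) - 1/233 = (58 + (-1 + 30)²) - 1/233 = (58 + 29²) - 1/233 = (58 + 841) - 1/233 = 899 - 1/233 = 209466/233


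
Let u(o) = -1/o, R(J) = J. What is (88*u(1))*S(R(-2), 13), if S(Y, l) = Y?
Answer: 176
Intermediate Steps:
(88*u(1))*S(R(-2), 13) = (88*(-1/1))*(-2) = (88*(-1*1))*(-2) = (88*(-1))*(-2) = -88*(-2) = 176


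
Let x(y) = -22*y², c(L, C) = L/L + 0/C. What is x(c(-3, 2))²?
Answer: 484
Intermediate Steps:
c(L, C) = 1 (c(L, C) = 1 + 0 = 1)
x(c(-3, 2))² = (-22*1²)² = (-22*1)² = (-22)² = 484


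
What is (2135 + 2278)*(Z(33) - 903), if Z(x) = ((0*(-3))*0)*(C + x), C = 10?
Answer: -3984939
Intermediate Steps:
Z(x) = 0 (Z(x) = ((0*(-3))*0)*(10 + x) = (0*0)*(10 + x) = 0*(10 + x) = 0)
(2135 + 2278)*(Z(33) - 903) = (2135 + 2278)*(0 - 903) = 4413*(-903) = -3984939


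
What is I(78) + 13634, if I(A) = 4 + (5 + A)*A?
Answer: 20112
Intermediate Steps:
I(A) = 4 + A*(5 + A)
I(78) + 13634 = (4 + 78² + 5*78) + 13634 = (4 + 6084 + 390) + 13634 = 6478 + 13634 = 20112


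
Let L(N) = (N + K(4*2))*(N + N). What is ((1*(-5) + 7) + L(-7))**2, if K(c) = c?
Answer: 144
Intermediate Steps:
L(N) = 2*N*(8 + N) (L(N) = (N + 4*2)*(N + N) = (N + 8)*(2*N) = (8 + N)*(2*N) = 2*N*(8 + N))
((1*(-5) + 7) + L(-7))**2 = ((1*(-5) + 7) + 2*(-7)*(8 - 7))**2 = ((-5 + 7) + 2*(-7)*1)**2 = (2 - 14)**2 = (-12)**2 = 144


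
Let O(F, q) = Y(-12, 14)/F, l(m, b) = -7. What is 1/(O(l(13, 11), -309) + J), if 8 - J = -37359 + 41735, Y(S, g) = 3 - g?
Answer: -7/30565 ≈ -0.00022902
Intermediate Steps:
J = -4368 (J = 8 - (-37359 + 41735) = 8 - 1*4376 = 8 - 4376 = -4368)
O(F, q) = -11/F (O(F, q) = (3 - 1*14)/F = (3 - 14)/F = -11/F)
1/(O(l(13, 11), -309) + J) = 1/(-11/(-7) - 4368) = 1/(-11*(-⅐) - 4368) = 1/(11/7 - 4368) = 1/(-30565/7) = -7/30565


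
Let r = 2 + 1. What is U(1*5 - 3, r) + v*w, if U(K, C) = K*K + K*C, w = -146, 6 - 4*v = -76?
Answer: -2983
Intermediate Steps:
v = 41/2 (v = 3/2 - ¼*(-76) = 3/2 + 19 = 41/2 ≈ 20.500)
r = 3
U(K, C) = K² + C*K
U(1*5 - 3, r) + v*w = (1*5 - 3)*(3 + (1*5 - 3)) + (41/2)*(-146) = (5 - 3)*(3 + (5 - 3)) - 2993 = 2*(3 + 2) - 2993 = 2*5 - 2993 = 10 - 2993 = -2983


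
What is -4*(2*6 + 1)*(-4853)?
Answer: 252356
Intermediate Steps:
-4*(2*6 + 1)*(-4853) = -4*(12 + 1)*(-4853) = -4*13*(-4853) = -52*(-4853) = 252356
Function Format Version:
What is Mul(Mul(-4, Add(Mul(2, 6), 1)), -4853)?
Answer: 252356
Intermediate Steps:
Mul(Mul(-4, Add(Mul(2, 6), 1)), -4853) = Mul(Mul(-4, Add(12, 1)), -4853) = Mul(Mul(-4, 13), -4853) = Mul(-52, -4853) = 252356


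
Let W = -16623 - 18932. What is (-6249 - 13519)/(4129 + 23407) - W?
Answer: 122377839/3442 ≈ 35554.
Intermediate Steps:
W = -35555
(-6249 - 13519)/(4129 + 23407) - W = (-6249 - 13519)/(4129 + 23407) - 1*(-35555) = -19768/27536 + 35555 = -19768*1/27536 + 35555 = -2471/3442 + 35555 = 122377839/3442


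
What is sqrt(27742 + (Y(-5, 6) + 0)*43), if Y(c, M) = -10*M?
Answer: sqrt(25162) ≈ 158.63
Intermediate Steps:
sqrt(27742 + (Y(-5, 6) + 0)*43) = sqrt(27742 + (-10*6 + 0)*43) = sqrt(27742 + (-60 + 0)*43) = sqrt(27742 - 60*43) = sqrt(27742 - 2580) = sqrt(25162)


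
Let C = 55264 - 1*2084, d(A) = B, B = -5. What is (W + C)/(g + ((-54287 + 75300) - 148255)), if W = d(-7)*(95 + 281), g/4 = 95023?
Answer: 1026/5057 ≈ 0.20289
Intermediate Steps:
d(A) = -5
g = 380092 (g = 4*95023 = 380092)
W = -1880 (W = -5*(95 + 281) = -5*376 = -1880)
C = 53180 (C = 55264 - 2084 = 53180)
(W + C)/(g + ((-54287 + 75300) - 148255)) = (-1880 + 53180)/(380092 + ((-54287 + 75300) - 148255)) = 51300/(380092 + (21013 - 148255)) = 51300/(380092 - 127242) = 51300/252850 = 51300*(1/252850) = 1026/5057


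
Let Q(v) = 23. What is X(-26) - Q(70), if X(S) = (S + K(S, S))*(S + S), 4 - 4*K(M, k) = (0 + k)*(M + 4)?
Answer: 8713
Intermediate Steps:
K(M, k) = 1 - k*(4 + M)/4 (K(M, k) = 1 - (0 + k)*(M + 4)/4 = 1 - k*(4 + M)/4)
X(S) = 2*S*(1 - S**2/4) (X(S) = (S + (1 - S - S*S/4))*(S + S) = (S + (1 - S - S**2/4))*(2*S) = (1 - S**2/4)*(2*S) = 2*S*(1 - S**2/4))
X(-26) - Q(70) = (1/2)*(-26)*(4 - 1*(-26)**2) - 1*23 = (1/2)*(-26)*(4 - 1*676) - 23 = (1/2)*(-26)*(4 - 676) - 23 = (1/2)*(-26)*(-672) - 23 = 8736 - 23 = 8713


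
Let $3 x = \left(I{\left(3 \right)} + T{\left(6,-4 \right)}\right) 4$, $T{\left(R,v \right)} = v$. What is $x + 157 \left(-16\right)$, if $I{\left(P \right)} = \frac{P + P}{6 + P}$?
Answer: $- \frac{22648}{9} \approx -2516.4$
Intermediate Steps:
$I{\left(P \right)} = \frac{2 P}{6 + P}$
$x = - \frac{40}{9}$ ($x = \frac{\left(2 \cdot 3 \frac{1}{6 + 3} - 4\right) 4}{3} = \frac{\left(2 \cdot 3 \cdot \frac{1}{9} - 4\right) 4}{3} = \frac{\left(\frac{2}{3} - 4\right) 4}{3} = \frac{\left(- \frac{10}{3}\right) 4}{3} = \frac{1}{3} \left(- \frac{40}{3}\right) = - \frac{40}{9} \approx -4.4444$)
$x + 157 \left(-16\right) = - \frac{40}{9} + 157 \left(-16\right) = - \frac{40}{9} - 2512 = - \frac{22648}{9}$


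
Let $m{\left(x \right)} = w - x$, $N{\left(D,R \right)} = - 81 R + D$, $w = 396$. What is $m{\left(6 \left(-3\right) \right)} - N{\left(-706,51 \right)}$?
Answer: $5251$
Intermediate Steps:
$N{\left(D,R \right)} = D - 81 R$
$m{\left(x \right)} = 396 - x$
$m{\left(6 \left(-3\right) \right)} - N{\left(-706,51 \right)} = \left(396 - 6 \left(-3\right)\right) - \left(-706 - 4131\right) = \left(396 - -18\right) - \left(-706 - 4131\right) = \left(396 + 18\right) - -4837 = 414 + 4837 = 5251$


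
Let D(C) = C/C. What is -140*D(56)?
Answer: -140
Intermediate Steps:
D(C) = 1
-140*D(56) = -140*1 = -140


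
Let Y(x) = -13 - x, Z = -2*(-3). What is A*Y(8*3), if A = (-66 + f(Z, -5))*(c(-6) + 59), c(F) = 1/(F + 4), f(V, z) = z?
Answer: 307359/2 ≈ 1.5368e+5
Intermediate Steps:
Z = 6
c(F) = 1/(4 + F)
A = -8307/2 (A = (-66 - 5)*(1/(4 - 6) + 59) = -71*(1/(-2) + 59) = -71*(-½ + 59) = -71*117/2 = -8307/2 ≈ -4153.5)
A*Y(8*3) = -8307*(-13 - 8*3)/2 = -8307*(-13 - 1*24)/2 = -8307*(-13 - 24)/2 = -8307/2*(-37) = 307359/2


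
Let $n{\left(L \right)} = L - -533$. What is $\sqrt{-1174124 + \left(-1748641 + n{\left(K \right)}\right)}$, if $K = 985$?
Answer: $3 i \sqrt{324583} \approx 1709.2 i$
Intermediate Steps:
$n{\left(L \right)} = 533 + L$ ($n{\left(L \right)} = L + 533 = 533 + L$)
$\sqrt{-1174124 + \left(-1748641 + n{\left(K \right)}\right)} = \sqrt{-1174124 + \left(-1748641 + \left(533 + 985\right)\right)} = \sqrt{-1174124 + \left(-1748641 + 1518\right)} = \sqrt{-1174124 - 1747123} = \sqrt{-2921247} = 3 i \sqrt{324583}$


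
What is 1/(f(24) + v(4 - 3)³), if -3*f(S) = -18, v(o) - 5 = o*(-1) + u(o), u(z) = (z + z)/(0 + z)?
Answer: 1/222 ≈ 0.0045045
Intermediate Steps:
u(z) = 2 (u(z) = (2*z)/z = 2)
v(o) = 7 - o (v(o) = 5 + (o*(-1) + 2) = 5 + (-o + 2) = 5 + (2 - o) = 7 - o)
f(S) = 6 (f(S) = -⅓*(-18) = 6)
1/(f(24) + v(4 - 3)³) = 1/(6 + (7 - (4 - 3))³) = 1/(6 + (7 - 1*1)³) = 1/(6 + (7 - 1)³) = 1/(6 + 6³) = 1/(6 + 216) = 1/222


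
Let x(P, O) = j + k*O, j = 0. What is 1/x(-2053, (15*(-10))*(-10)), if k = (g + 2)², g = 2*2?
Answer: 1/54000 ≈ 1.8519e-5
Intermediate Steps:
g = 4
k = 36 (k = (4 + 2)² = 6² = 36)
x(P, O) = 36*O (x(P, O) = 0 + 36*O = 36*O)
1/x(-2053, (15*(-10))*(-10)) = 1/(36*((15*(-10))*(-10))) = 1/(36*(-150*(-10))) = 1/(36*1500) = 1/54000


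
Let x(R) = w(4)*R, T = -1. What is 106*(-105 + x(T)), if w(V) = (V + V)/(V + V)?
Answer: -11236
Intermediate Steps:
w(V) = 1 (w(V) = (2*V)/((2*V)) = (2*V)*(1/(2*V)) = 1)
x(R) = R (x(R) = 1*R = R)
106*(-105 + x(T)) = 106*(-105 - 1) = 106*(-106) = -11236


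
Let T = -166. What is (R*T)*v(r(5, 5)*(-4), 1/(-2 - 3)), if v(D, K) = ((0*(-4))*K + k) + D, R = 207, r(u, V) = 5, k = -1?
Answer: 721602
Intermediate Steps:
v(D, K) = -1 + D (v(D, K) = ((0*(-4))*K - 1) + D = (0*K - 1) + D = (0 - 1) + D = -1 + D)
(R*T)*v(r(5, 5)*(-4), 1/(-2 - 3)) = (207*(-166))*(-1 + 5*(-4)) = -34362*(-1 - 20) = -34362*(-21) = 721602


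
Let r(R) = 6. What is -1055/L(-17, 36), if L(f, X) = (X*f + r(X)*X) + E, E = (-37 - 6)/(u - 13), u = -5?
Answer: 3798/1417 ≈ 2.6803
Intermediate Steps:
E = 43/18 (E = (-37 - 6)/(-5 - 13) = -43/(-18) = -43*(-1/18) = 43/18 ≈ 2.3889)
L(f, X) = 43/18 + 6*X + X*f (L(f, X) = (X*f + 6*X) + 43/18 = (6*X + X*f) + 43/18 = 43/18 + 6*X + X*f)
-1055/L(-17, 36) = -1055/(43/18 + 6*36 + 36*(-17)) = -1055/(43/18 + 216 - 612) = -1055/(-7085/18) = -18/7085*(-1055) = 3798/1417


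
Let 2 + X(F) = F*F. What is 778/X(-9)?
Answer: 778/79 ≈ 9.8481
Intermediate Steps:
X(F) = -2 + F**2 (X(F) = -2 + F*F = -2 + F**2)
778/X(-9) = 778/(-2 + (-9)**2) = 778/(-2 + 81) = 778/79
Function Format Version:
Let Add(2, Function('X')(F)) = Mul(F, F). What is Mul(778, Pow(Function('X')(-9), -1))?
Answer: Rational(778, 79) ≈ 9.8481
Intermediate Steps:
Function('X')(F) = Add(-2, Pow(F, 2)) (Function('X')(F) = Add(-2, Mul(F, F)) = Add(-2, Pow(F, 2)))
Mul(778, Pow(Function('X')(-9), -1)) = Mul(778, Pow(Add(-2, Pow(-9, 2)), -1)) = Mul(778, Pow(Add(-2, 81), -1)) = Mul(778, Pow(79, -1)) = Mul(778, Rational(1, 79)) = Rational(778, 79)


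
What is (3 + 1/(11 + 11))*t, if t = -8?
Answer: -268/11 ≈ -24.364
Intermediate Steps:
(3 + 1/(11 + 11))*t = (3 + 1/(11 + 11))*(-8) = (3 + 1/22)*(-8) = (67/22)*(-8) = -268/11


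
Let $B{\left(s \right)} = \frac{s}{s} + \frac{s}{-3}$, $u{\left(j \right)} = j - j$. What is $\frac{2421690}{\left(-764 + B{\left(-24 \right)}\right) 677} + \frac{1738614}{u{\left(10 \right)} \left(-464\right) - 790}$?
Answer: $- \frac{89057960199}{40379665} \approx -2205.5$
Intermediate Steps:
$u{\left(j \right)} = 0$
$B{\left(s \right)} = 1 - \frac{s}{3}$ ($B{\left(s \right)} = 1 + s \left(- \frac{1}{3}\right) = 1 - \frac{s}{3}$)
$\frac{2421690}{\left(-764 + B{\left(-24 \right)}\right) 677} + \frac{1738614}{u{\left(10 \right)} \left(-464\right) - 790} = \frac{2421690}{\left(-764 + \left(1 - -8\right)\right) 677} + \frac{1738614}{0 \left(-464\right) - 790} = \frac{2421690}{\left(-764 + \left(1 + 8\right)\right) 677} + \frac{1738614}{0 - 790} = \frac{2421690}{\left(-764 + 9\right) 677} + \frac{1738614}{-790} = \frac{2421690}{\left(-755\right) 677} + 1738614 \left(- \frac{1}{790}\right) = \frac{2421690}{-511135} - \frac{869307}{395} = 2421690 \left(- \frac{1}{511135}\right) - \frac{869307}{395} = - \frac{484338}{102227} - \frac{869307}{395} = - \frac{89057960199}{40379665}$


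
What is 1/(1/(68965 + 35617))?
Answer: 104582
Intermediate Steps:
1/(1/(68965 + 35617)) = 1/(1/104582) = 104582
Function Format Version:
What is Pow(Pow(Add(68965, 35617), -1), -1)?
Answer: 104582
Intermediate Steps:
Pow(Pow(Add(68965, 35617), -1), -1) = Pow(Pow(104582, -1), -1) = Pow(Rational(1, 104582), -1) = 104582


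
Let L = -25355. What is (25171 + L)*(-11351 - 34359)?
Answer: 8410640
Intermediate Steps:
(25171 + L)*(-11351 - 34359) = (25171 - 25355)*(-11351 - 34359) = -184*(-45710) = 8410640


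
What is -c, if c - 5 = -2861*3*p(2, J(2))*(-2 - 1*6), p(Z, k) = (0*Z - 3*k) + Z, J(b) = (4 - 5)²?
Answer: 68659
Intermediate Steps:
J(b) = 1 (J(b) = (-1)² = 1)
p(Z, k) = Z - 3*k (p(Z, k) = (0 - 3*k) + Z = -3*k + Z = Z - 3*k)
c = -68659 (c = 5 - 2861*3*(2 - 3*1)*(-2 - 1*6) = 5 - 2861*3*(2 - 3)*(-2 - 6) = 5 - 2861*3*(-1)*(-8) = 5 - (-8583)*(-8) = 5 - 2861*24 = 5 - 68664 = -68659)
-c = -1*(-68659) = 68659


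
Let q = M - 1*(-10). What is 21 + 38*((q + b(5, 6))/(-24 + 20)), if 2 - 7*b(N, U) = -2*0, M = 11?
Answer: -2537/14 ≈ -181.21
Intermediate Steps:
b(N, U) = 2/7 (b(N, U) = 2/7 - (-2)*0/7 = 2/7 - 1/7*0 = 2/7 + 0 = 2/7)
q = 21 (q = 11 - 1*(-10) = 11 + 10 = 21)
21 + 38*((q + b(5, 6))/(-24 + 20)) = 21 + 38*((21 + 2/7)/(-24 + 20)) = 21 + 38*((149/7)/(-4)) = 21 + 38*((149/7)*(-1/4)) = 21 + 38*(-149/28) = 21 - 2831/14 = -2537/14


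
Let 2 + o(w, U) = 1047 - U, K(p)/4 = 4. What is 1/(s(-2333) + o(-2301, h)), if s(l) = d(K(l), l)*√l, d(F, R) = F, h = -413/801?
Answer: 335401929/542265407906 - 2566404*I*√2333/271132703953 ≈ 0.00061852 - 0.00045719*I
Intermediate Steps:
h = -413/801 (h = -413*1/801 = -413/801 ≈ -0.51561)
K(p) = 16 (K(p) = 4*4 = 16)
o(w, U) = 1045 - U (o(w, U) = -2 + (1047 - U) = 1045 - U)
s(l) = 16*√l
1/(s(-2333) + o(-2301, h)) = 1/(16*√(-2333) + (1045 - 1*(-413/801))) = 1/(16*(I*√2333) + (1045 + 413/801)) = 1/(16*I*√2333 + 837458/801) = 1/(837458/801 + 16*I*√2333)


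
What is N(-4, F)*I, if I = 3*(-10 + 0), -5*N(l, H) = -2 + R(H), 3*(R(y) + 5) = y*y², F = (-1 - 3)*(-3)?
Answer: 3414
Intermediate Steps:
F = 12 (F = -4*(-3) = 12)
R(y) = -5 + y³/3 (R(y) = -5 + (y*y²)/3 = -5 + y³/3)
N(l, H) = 7/5 - H³/15 (N(l, H) = -(-2 + (-5 + H³/3))/5 = -(-7 + H³/3)/5 = 7/5 - H³/15)
I = -30 (I = 3*(-10) = -30)
N(-4, F)*I = (7/5 - 1/15*12³)*(-30) = (7/5 - 1/15*1728)*(-30) = (7/5 - 576/5)*(-30) = -569/5*(-30) = 3414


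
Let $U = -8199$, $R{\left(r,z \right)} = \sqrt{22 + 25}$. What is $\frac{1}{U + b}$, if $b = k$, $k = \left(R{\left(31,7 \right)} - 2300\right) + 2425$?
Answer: $- \frac{8074}{65189429} - \frac{\sqrt{47}}{65189429} \approx -0.00012396$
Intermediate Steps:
$R{\left(r,z \right)} = \sqrt{47}$
$k = 125 + \sqrt{47}$ ($k = \left(\sqrt{47} - 2300\right) + 2425 = \left(-2300 + \sqrt{47}\right) + 2425 = 125 + \sqrt{47} \approx 131.86$)
$b = 125 + \sqrt{47} \approx 131.86$
$\frac{1}{U + b} = \frac{1}{-8199 + \left(125 + \sqrt{47}\right)} = \frac{1}{-8074 + \sqrt{47}}$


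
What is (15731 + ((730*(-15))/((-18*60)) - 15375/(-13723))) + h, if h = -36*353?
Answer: 1499009039/494028 ≈ 3034.3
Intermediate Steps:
h = -12708
(15731 + ((730*(-15))/((-18*60)) - 15375/(-13723))) + h = (15731 + ((730*(-15))/((-18*60)) - 15375/(-13723))) - 12708 = (15731 + (-10950/(-1080) - 15375*(-1/13723))) - 12708 = (15731 + (-10950*(-1/1080) + 15375/13723)) - 12708 = (15731 + (365/36 + 15375/13723)) - 12708 = (15731 + 5562395/494028) - 12708 = 7777116863/494028 - 12708 = 1499009039/494028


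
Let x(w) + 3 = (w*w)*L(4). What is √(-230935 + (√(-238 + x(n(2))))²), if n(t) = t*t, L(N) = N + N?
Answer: 6*I*√6418 ≈ 480.67*I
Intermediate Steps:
L(N) = 2*N
n(t) = t²
x(w) = -3 + 8*w² (x(w) = -3 + (w*w)*(2*4) = -3 + w²*8 = -3 + 8*w²)
√(-230935 + (√(-238 + x(n(2))))²) = √(-230935 + (√(-238 + (-3 + 8*(2²)²)))²) = √(-230935 + (√(-238 + (-3 + 8*4²)))²) = √(-230935 + (√(-238 + (-3 + 8*16)))²) = √(-230935 + (√(-238 + (-3 + 128)))²) = √(-230935 + (√(-238 + 125))²) = √(-230935 + (√(-113))²) = √(-230935 + (I*√113)²) = √(-230935 - 113) = √(-231048) = 6*I*√6418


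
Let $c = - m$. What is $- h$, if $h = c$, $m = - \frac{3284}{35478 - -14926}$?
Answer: $- \frac{821}{12601} \approx -0.065154$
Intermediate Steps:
$m = - \frac{821}{12601}$ ($m = - \frac{3284}{35478 + 14926} = - \frac{3284}{50404} = \left(-3284\right) \frac{1}{50404} = - \frac{821}{12601} \approx -0.065154$)
$c = \frac{821}{12601}$ ($c = \left(-1\right) \left(- \frac{821}{12601}\right) = \frac{821}{12601} \approx 0.065154$)
$h = \frac{821}{12601} \approx 0.065154$
$- h = \left(-1\right) \frac{821}{12601} = - \frac{821}{12601}$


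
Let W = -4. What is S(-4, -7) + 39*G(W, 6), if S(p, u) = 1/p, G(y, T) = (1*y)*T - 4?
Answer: -4369/4 ≈ -1092.3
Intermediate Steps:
G(y, T) = -4 + T*y (G(y, T) = y*T - 4 = T*y - 4 = -4 + T*y)
S(-4, -7) + 39*G(W, 6) = 1/(-4) + 39*(-4 + 6*(-4)) = -¼ + 39*(-4 - 24) = -¼ + 39*(-28) = -¼ - 1092 = -4369/4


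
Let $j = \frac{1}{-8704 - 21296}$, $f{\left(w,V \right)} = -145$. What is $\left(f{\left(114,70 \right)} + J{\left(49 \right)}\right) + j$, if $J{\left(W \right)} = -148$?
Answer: $- \frac{8790001}{30000} \approx -293.0$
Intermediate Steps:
$j = - \frac{1}{30000}$ ($j = \frac{1}{-30000} = - \frac{1}{30000} \approx -3.3333 \cdot 10^{-5}$)
$\left(f{\left(114,70 \right)} + J{\left(49 \right)}\right) + j = \left(-145 - 148\right) - \frac{1}{30000} = -293 - \frac{1}{30000} = - \frac{8790001}{30000}$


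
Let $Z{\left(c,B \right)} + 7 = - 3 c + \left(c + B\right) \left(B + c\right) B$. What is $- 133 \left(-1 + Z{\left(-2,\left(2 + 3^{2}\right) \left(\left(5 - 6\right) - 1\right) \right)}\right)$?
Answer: $1685642$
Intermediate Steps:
$Z{\left(c,B \right)} = -7 - 3 c + B \left(B + c\right)^{2}$ ($Z{\left(c,B \right)} = -7 + \left(- 3 c + \left(c + B\right) \left(B + c\right) B\right) = -7 + \left(- 3 c + \left(B + c\right) \left(B + c\right) B\right) = -7 + \left(- 3 c + \left(B + c\right)^{2} B\right) = -7 + \left(- 3 c + B \left(B + c\right)^{2}\right) = -7 - 3 c + B \left(B + c\right)^{2}$)
$- 133 \left(-1 + Z{\left(-2,\left(2 + 3^{2}\right) \left(\left(5 - 6\right) - 1\right) \right)}\right) = - 133 \left(-1 - \left(1 - \left(2 + 3^{2}\right) \left(\left(5 - 6\right) - 1\right) \left(\left(2 + 3^{2}\right) \left(\left(5 - 6\right) - 1\right) - 2\right)^{2}\right)\right) = - 133 \left(-1 + \left(-7 + 6 + \left(2 + 9\right) \left(\left(5 - 6\right) - 1\right) \left(\left(2 + 9\right) \left(\left(5 - 6\right) - 1\right) - 2\right)^{2}\right)\right) = - 133 \left(-1 + \left(-7 + 6 + 11 \left(-1 - 1\right) \left(11 \left(-1 - 1\right) - 2\right)^{2}\right)\right) = - 133 \left(-1 + \left(-7 + 6 + 11 \left(-2\right) \left(11 \left(-2\right) - 2\right)^{2}\right)\right) = - 133 \left(-1 - \left(1 + 22 \left(-22 - 2\right)^{2}\right)\right) = - 133 \left(-1 - \left(1 + 12672\right)\right) = - 133 \left(-1 - 12673\right) = \left(-133\right) \left(-12674\right) = 1685642$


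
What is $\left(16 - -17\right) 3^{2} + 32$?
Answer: $329$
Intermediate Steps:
$\left(16 - -17\right) 3^{2} + 32 = \left(16 + 17\right) 9 + 32 = 33 \cdot 9 + 32 = 297 + 32 = 329$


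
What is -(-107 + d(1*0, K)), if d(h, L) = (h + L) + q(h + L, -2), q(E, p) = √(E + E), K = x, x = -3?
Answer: 110 - I*√6 ≈ 110.0 - 2.4495*I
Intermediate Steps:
K = -3
q(E, p) = √2*√E (q(E, p) = √(2*E) = √2*√E)
d(h, L) = L + h + √2*√(L + h) (d(h, L) = (h + L) + √2*√(h + L) = (L + h) + √2*√(L + h) = L + h + √2*√(L + h))
-(-107 + d(1*0, K)) = -(-107 + (-3 + 1*0 + √(2*(-3) + 2*(1*0)))) = -(-107 + (-3 + 0 + √(-6 + 2*0))) = -(-107 + (-3 + 0 + √(-6 + 0))) = -(-107 + (-3 + 0 + √(-6))) = -(-107 + (-3 + 0 + I*√6)) = -(-107 + (-3 + I*√6)) = -(-110 + I*√6) = 110 - I*√6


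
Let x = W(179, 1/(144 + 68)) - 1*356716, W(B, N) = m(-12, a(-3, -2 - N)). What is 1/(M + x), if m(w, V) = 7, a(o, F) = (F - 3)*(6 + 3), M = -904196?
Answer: -1/1260905 ≈ -7.9308e-7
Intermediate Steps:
a(o, F) = -27 + 9*F (a(o, F) = (-3 + F)*9 = -27 + 9*F)
W(B, N) = 7
x = -356709 (x = 7 - 1*356716 = 7 - 356716 = -356709)
1/(M + x) = 1/(-904196 - 356709) = 1/(-1260905) = -1/1260905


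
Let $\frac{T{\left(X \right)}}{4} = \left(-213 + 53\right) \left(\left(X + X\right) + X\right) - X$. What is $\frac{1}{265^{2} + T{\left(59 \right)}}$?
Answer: $- \frac{1}{43291} \approx -2.3099 \cdot 10^{-5}$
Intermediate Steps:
$T{\left(X \right)} = - 1924 X$ ($T{\left(X \right)} = 4 \left(\left(-213 + 53\right) \left(\left(X + X\right) + X\right) - X\right) = 4 \left(- 160 \left(2 X + X\right) - X\right) = 4 \left(- 160 \cdot 3 X - X\right) = 4 \left(- 480 X - X\right) = 4 \left(- 481 X\right) = - 1924 X$)
$\frac{1}{265^{2} + T{\left(59 \right)}} = \frac{1}{265^{2} - 113516} = \frac{1}{70225 - 113516} = \frac{1}{-43291} = - \frac{1}{43291}$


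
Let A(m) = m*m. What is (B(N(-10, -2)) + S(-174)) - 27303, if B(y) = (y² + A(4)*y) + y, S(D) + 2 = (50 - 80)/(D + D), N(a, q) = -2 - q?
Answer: -1583685/58 ≈ -27305.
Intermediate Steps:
A(m) = m²
S(D) = -2 - 15/D (S(D) = -2 + (50 - 80)/(D + D) = -2 - 30*1/(2*D) = -2 - 15/D)
B(y) = y² + 17*y (B(y) = (y² + 4²*y) + y = (y² + 16*y) + y = y² + 17*y)
(B(N(-10, -2)) + S(-174)) - 27303 = ((-2 - 1*(-2))*(17 + (-2 - 1*(-2))) + (-2 - 15/(-174))) - 27303 = ((-2 + 2)*(17 + (-2 + 2)) + (-2 - 15*(-1/174))) - 27303 = (0*(17 + 0) + (-2 + 5/58)) - 27303 = (0*17 - 111/58) - 27303 = (0 - 111/58) - 27303 = -111/58 - 27303 = -1583685/58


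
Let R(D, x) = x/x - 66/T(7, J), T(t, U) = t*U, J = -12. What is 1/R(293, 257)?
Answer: 14/25 ≈ 0.56000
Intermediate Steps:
T(t, U) = U*t
R(D, x) = 25/14 (R(D, x) = x/x - 66/((-12*7)) = 1 - 66/(-84) = 1 - 66*(-1/84) = 1 + 11/14 = 25/14)
1/R(293, 257) = 1/(25/14) = 14/25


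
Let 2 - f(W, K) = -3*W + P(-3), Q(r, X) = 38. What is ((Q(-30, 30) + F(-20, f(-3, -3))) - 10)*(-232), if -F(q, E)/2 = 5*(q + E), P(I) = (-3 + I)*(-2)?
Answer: -96976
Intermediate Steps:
P(I) = 6 - 2*I
f(W, K) = -10 + 3*W (f(W, K) = 2 - (-3*W + (6 - 2*(-3))) = 2 - (-3*W + (6 + 6)) = 2 - (-3*W + 12) = 2 - (12 - 3*W) = 2 + (-12 + 3*W) = -10 + 3*W)
F(q, E) = -10*E - 10*q (F(q, E) = -10*(q + E) = -10*(E + q) = -2*(5*E + 5*q) = -10*E - 10*q)
((Q(-30, 30) + F(-20, f(-3, -3))) - 10)*(-232) = ((38 + (-10*(-10 + 3*(-3)) - 10*(-20))) - 10)*(-232) = ((38 + (-10*(-10 - 9) + 200)) - 10)*(-232) = ((38 + (-10*(-19) + 200)) - 10)*(-232) = ((38 + (190 + 200)) - 10)*(-232) = ((38 + 390) - 10)*(-232) = (428 - 10)*(-232) = 418*(-232) = -96976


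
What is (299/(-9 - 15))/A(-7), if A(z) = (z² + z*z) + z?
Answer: -23/168 ≈ -0.13690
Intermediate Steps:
A(z) = z + 2*z² (A(z) = (z² + z²) + z = 2*z² + z = z + 2*z²)
(299/(-9 - 15))/A(-7) = (299/(-9 - 15))/((-7*(1 + 2*(-7)))) = (299/(-24))/((-7*(1 - 14))) = (-1/24*299)/((-7*(-13))) = -299/24/91 = -299/24*1/91 = -23/168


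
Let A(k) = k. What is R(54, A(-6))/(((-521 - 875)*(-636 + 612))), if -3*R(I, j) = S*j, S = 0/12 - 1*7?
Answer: -7/16752 ≈ -0.00041786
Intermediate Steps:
S = -7 (S = 0*(1/12) - 7 = 0 - 7 = -7)
R(I, j) = 7*j/3 (R(I, j) = -(-7)*j/3 = 7*j/3)
R(54, A(-6))/(((-521 - 875)*(-636 + 612))) = ((7/3)*(-6))/(((-521 - 875)*(-636 + 612))) = -14/(-1396*(-24)) = -14/33504 = (1/33504)*(-14) = -7/16752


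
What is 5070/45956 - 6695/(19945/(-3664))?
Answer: 112742386003/91659242 ≈ 1230.0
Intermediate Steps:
5070/45956 - 6695/(19945/(-3664)) = 5070*(1/45956) - 6695/(19945*(-1/3664)) = 2535/22978 - 6695/(-19945/3664) = 2535/22978 - 6695*(-3664/19945) = 2535/22978 + 4906096/3989 = 112742386003/91659242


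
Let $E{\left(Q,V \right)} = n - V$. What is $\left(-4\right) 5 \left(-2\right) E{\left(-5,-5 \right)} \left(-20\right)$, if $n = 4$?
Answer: $-7200$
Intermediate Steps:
$E{\left(Q,V \right)} = 4 - V$
$\left(-4\right) 5 \left(-2\right) E{\left(-5,-5 \right)} \left(-20\right) = \left(-4\right) 5 \left(-2\right) \left(4 - -5\right) \left(-20\right) = \left(-20\right) \left(-2\right) \left(4 + 5\right) \left(-20\right) = 40 \cdot 9 \left(-20\right) = 360 \left(-20\right) = -7200$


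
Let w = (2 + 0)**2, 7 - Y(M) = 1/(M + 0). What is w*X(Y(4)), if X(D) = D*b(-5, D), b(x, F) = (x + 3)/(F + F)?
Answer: -4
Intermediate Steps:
Y(M) = 7 - 1/M (Y(M) = 7 - 1/(M + 0) = 7 - 1/M)
b(x, F) = (3 + x)/(2*F) (b(x, F) = (3 + x)/((2*F)) = (3 + x)*(1/(2*F)) = (3 + x)/(2*F))
X(D) = -1 (X(D) = D*((3 - 5)/(2*D)) = D*((1/2)*(-2)/D) = D*(-1/D) = -1)
w = 4 (w = 2**2 = 4)
w*X(Y(4)) = 4*(-1) = -4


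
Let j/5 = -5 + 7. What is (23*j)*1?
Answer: 230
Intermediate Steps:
j = 10 (j = 5*(-5 + 7) = 5*2 = 10)
(23*j)*1 = (23*10)*1 = 230*1 = 230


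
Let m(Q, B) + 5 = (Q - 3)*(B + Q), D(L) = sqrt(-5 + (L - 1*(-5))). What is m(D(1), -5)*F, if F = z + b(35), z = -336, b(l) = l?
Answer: -903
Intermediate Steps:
D(L) = sqrt(L) (D(L) = sqrt(-5 + (L + 5)) = sqrt(-5 + (5 + L)) = sqrt(L))
m(Q, B) = -5 + (-3 + Q)*(B + Q) (m(Q, B) = -5 + (Q - 3)*(B + Q) = -5 + (-3 + Q)*(B + Q))
F = -301 (F = -336 + 35 = -301)
m(D(1), -5)*F = (-5 + (sqrt(1))**2 - 3*(-5) - 3*sqrt(1) - 5*sqrt(1))*(-301) = (-5 + 1**2 + 15 - 3*1 - 5*1)*(-301) = (-5 + 1 + 15 - 3 - 5)*(-301) = 3*(-301) = -903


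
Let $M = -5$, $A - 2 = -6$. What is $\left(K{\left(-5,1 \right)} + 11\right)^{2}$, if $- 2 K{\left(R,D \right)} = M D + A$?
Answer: $\frac{961}{4} \approx 240.25$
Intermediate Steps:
$A = -4$ ($A = 2 - 6 = -4$)
$K{\left(R,D \right)} = 2 + \frac{5 D}{2}$ ($K{\left(R,D \right)} = - \frac{- 5 D - 4}{2} = - \frac{-4 - 5 D}{2} = 2 + \frac{5 D}{2}$)
$\left(K{\left(-5,1 \right)} + 11\right)^{2} = \left(\left(2 + \frac{5}{2} \cdot 1\right) + 11\right)^{2} = \left(\left(2 + \frac{5}{2}\right) + 11\right)^{2} = \left(\frac{9}{2} + 11\right)^{2} = \left(\frac{31}{2}\right)^{2} = \frac{961}{4}$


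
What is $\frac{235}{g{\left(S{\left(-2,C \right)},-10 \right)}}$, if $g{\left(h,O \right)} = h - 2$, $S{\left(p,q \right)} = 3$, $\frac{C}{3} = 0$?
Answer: $235$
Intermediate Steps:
$C = 0$ ($C = 3 \cdot 0 = 0$)
$g{\left(h,O \right)} = -2 + h$
$\frac{235}{g{\left(S{\left(-2,C \right)},-10 \right)}} = \frac{235}{-2 + 3} = \frac{235}{1} = 235 \cdot 1 = 235$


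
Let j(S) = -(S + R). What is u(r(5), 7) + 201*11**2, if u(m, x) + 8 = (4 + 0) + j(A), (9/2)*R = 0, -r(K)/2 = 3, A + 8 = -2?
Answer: 24327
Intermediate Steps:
A = -10 (A = -8 - 2 = -10)
r(K) = -6 (r(K) = -2*3 = -6)
R = 0 (R = (2/9)*0 = 0)
j(S) = -S (j(S) = -(S + 0) = -S)
u(m, x) = 6 (u(m, x) = -8 + ((4 + 0) - 1*(-10)) = -8 + (4 + 10) = -8 + 14 = 6)
u(r(5), 7) + 201*11**2 = 6 + 201*11**2 = 6 + 201*121 = 6 + 24321 = 24327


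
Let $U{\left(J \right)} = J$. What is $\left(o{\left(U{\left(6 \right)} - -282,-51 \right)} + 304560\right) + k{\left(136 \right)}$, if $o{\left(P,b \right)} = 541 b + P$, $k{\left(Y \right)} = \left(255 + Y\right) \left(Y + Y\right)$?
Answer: $383609$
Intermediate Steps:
$k{\left(Y \right)} = 2 Y \left(255 + Y\right)$ ($k{\left(Y \right)} = \left(255 + Y\right) 2 Y = 2 Y \left(255 + Y\right)$)
$o{\left(P,b \right)} = P + 541 b$
$\left(o{\left(U{\left(6 \right)} - -282,-51 \right)} + 304560\right) + k{\left(136 \right)} = \left(\left(\left(6 - -282\right) + 541 \left(-51\right)\right) + 304560\right) + 2 \cdot 136 \left(255 + 136\right) = \left(\left(\left(6 + 282\right) - 27591\right) + 304560\right) + 2 \cdot 136 \cdot 391 = \left(\left(288 - 27591\right) + 304560\right) + 106352 = \left(-27303 + 304560\right) + 106352 = 277257 + 106352 = 383609$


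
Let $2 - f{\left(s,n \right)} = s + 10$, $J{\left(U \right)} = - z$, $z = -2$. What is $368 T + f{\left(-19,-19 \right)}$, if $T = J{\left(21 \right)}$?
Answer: $747$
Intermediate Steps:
$J{\left(U \right)} = 2$ ($J{\left(U \right)} = \left(-1\right) \left(-2\right) = 2$)
$T = 2$
$f{\left(s,n \right)} = -8 - s$ ($f{\left(s,n \right)} = 2 - \left(s + 10\right) = 2 - \left(10 + s\right) = -8 - s$)
$368 T + f{\left(-19,-19 \right)} = 368 \cdot 2 - -11 = 736 + \left(-8 + 19\right) = 736 + 11 = 747$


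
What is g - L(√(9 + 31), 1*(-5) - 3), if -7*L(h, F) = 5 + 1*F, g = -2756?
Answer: -19295/7 ≈ -2756.4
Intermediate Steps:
L(h, F) = -5/7 - F/7 (L(h, F) = -(5 + 1*F)/7 = -(5 + F)/7 = -5/7 - F/7)
g - L(√(9 + 31), 1*(-5) - 3) = -2756 - (-5/7 - (1*(-5) - 3)/7) = -2756 - (-5/7 - (-5 - 3)/7) = -2756 - (-5/7 - ⅐*(-8)) = -2756 - (-5/7 + 8/7) = -2756 - 1*3/7 = -2756 - 3/7 = -19295/7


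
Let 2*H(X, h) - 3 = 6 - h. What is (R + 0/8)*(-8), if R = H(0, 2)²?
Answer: -98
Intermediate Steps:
H(X, h) = 9/2 - h/2 (H(X, h) = 3/2 + (6 - h)/2 = 3/2 + (3 - h/2) = 9/2 - h/2)
R = 49/4 (R = (9/2 - ½*2)² = (9/2 - 1)² = (7/2)² = 49/4 ≈ 12.250)
(R + 0/8)*(-8) = (49/4 + 0/8)*(-8) = (49/4 + 0*(⅛))*(-8) = (49/4 + 0)*(-8) = (49/4)*(-8) = -98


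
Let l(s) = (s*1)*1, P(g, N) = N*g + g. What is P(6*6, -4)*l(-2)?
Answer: 216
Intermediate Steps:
P(g, N) = g + N*g
l(s) = s (l(s) = s*1 = s)
P(6*6, -4)*l(-2) = ((6*6)*(1 - 4))*(-2) = (36*(-3))*(-2) = -108*(-2) = 216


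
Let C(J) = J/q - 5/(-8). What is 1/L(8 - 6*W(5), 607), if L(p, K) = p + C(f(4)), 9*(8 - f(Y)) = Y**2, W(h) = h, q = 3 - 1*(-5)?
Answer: -72/1483 ≈ -0.048550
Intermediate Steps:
q = 8 (q = 3 + 5 = 8)
f(Y) = 8 - Y**2/9
C(J) = 5/8 + J/8 (C(J) = J/8 - 5/(-8) = J*(1/8) - 5*(-1/8) = J/8 + 5/8 = 5/8 + J/8)
L(p, K) = 101/72 + p (L(p, K) = p + (5/8 + (8 - 1/9*4**2)/8) = p + (5/8 + (8 - 1/9*16)/8) = p + (5/8 + (8 - 16/9)/8) = p + (5/8 + (1/8)*(56/9)) = p + (5/8 + 7/9) = p + 101/72 = 101/72 + p)
1/L(8 - 6*W(5), 607) = 1/(101/72 + (8 - 6*5)) = 1/(101/72 + (8 - 30)) = 1/(101/72 - 22) = 1/(-1483/72) = -72/1483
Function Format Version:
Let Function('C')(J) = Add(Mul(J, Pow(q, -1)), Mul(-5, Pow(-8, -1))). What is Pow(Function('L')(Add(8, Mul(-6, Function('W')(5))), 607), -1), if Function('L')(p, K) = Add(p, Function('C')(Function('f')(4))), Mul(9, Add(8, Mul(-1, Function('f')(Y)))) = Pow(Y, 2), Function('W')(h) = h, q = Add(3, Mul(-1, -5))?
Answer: Rational(-72, 1483) ≈ -0.048550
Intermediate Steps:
q = 8 (q = Add(3, 5) = 8)
Function('f')(Y) = Add(8, Mul(Rational(-1, 9), Pow(Y, 2)))
Function('C')(J) = Add(Rational(5, 8), Mul(Rational(1, 8), J)) (Function('C')(J) = Add(Mul(J, Pow(8, -1)), Mul(-5, Pow(-8, -1))) = Add(Mul(J, Rational(1, 8)), Mul(-5, Rational(-1, 8))) = Add(Mul(Rational(1, 8), J), Rational(5, 8)) = Add(Rational(5, 8), Mul(Rational(1, 8), J)))
Function('L')(p, K) = Add(Rational(101, 72), p) (Function('L')(p, K) = Add(p, Add(Rational(5, 8), Mul(Rational(1, 8), Add(8, Mul(Rational(-1, 9), Pow(4, 2)))))) = Add(p, Add(Rational(5, 8), Mul(Rational(1, 8), Add(8, Mul(Rational(-1, 9), 16))))) = Add(p, Add(Rational(5, 8), Mul(Rational(1, 8), Add(8, Rational(-16, 9))))) = Add(p, Add(Rational(5, 8), Mul(Rational(1, 8), Rational(56, 9)))) = Add(p, Add(Rational(5, 8), Rational(7, 9))) = Add(p, Rational(101, 72)) = Add(Rational(101, 72), p))
Pow(Function('L')(Add(8, Mul(-6, Function('W')(5))), 607), -1) = Pow(Add(Rational(101, 72), Add(8, Mul(-6, 5))), -1) = Pow(Add(Rational(101, 72), Add(8, -30)), -1) = Pow(Add(Rational(101, 72), -22), -1) = Pow(Rational(-1483, 72), -1) = Rational(-72, 1483)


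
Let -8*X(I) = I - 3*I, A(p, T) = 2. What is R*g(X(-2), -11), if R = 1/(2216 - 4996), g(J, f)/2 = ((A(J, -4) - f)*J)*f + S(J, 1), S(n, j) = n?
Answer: -71/1390 ≈ -0.051079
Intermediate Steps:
X(I) = I/4 (X(I) = -(I - 3*I)/8 = -(-1)*I/4 = I/4)
g(J, f) = 2*J + 2*J*f*(2 - f) (g(J, f) = 2*(((2 - f)*J)*f + J) = 2*((J*(2 - f))*f + J) = 2*(J*f*(2 - f) + J) = 2*(J + J*f*(2 - f)) = 2*J + 2*J*f*(2 - f))
R = -1/2780 (R = 1/(-2780) = -1/2780 ≈ -0.00035971)
R*g(X(-2), -11) = -(¼)*(-2)*(1 - 1*(-11)² + 2*(-11))/1390 = -(-1)*(1 - 1*121 - 22)/(1390*2) = -(-1)*(1 - 121 - 22)/(1390*2) = -(-1)*(-142)/(1390*2) = -1/2780*142 = -71/1390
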